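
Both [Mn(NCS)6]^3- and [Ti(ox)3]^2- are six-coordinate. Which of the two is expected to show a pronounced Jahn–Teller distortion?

[Mn(NCS)6]^3-: Ligand charges: each isothiocyanate is −1. With an overall charge of −3 the manganese centre must be in the +3 oxidation state. Group 7 minus oxidation state 3 gives a d⁴ configuration. Isothiocyanate is a weak-field ligand for a first-row metal, so the complex is high-spin. The t₂g³e_g¹ (high-spin) configuration has an unevenly filled e_g set; the Jahn–Teller theorem predicts a tetragonal distortion (typically axial elongation) to lift the degeneracy.
[Ti(ox)3]^2-: Each oxalate is −2; balancing the −2 overall charge requires Ti(IV). Group 4 minus oxidation state 4 gives a d⁰ configuration. The d⁰ configuration leaves the e_g set evenly filled (or empty) — no strong Jahn–Teller driving force.

[Mn(NCS)6]^3-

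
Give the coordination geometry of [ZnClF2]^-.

trigonal planar

Ligand charges: each chloride is −1; each fluoride is −1. With an overall charge of −1 the zinc centre must be in the +2 oxidation state.
Zinc is a group-12 element; Zn(II) is therefore d¹⁰.
Coordination number: 3.
Three ligands around a d¹⁰ centre minimise repulsion in a trigonal-planar arrangement.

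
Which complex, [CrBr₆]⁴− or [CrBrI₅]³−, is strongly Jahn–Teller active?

[CrBr₆]⁴−: Summing ligand charges against the −4 overall charge gives an oxidation state of +2 for chromium. Group 6 minus oxidation state 2 gives a d⁴ configuration. Bromide is a weak-field ligand for a first-row metal, so the complex is high-spin. The t₂g³e_g¹ (high-spin) configuration has an unevenly filled e_g set; the Jahn–Teller theorem predicts a tetragonal distortion (typically axial elongation) to lift the degeneracy.
[CrBrI₅]³−: Each bromide is −1; each iodide is −1; balancing the −3 overall charge requires Cr(III). Group 6 minus oxidation state 3 gives a d³ configuration. The d³ configuration leaves the e_g set evenly filled (or empty) — no strong Jahn–Teller driving force.

[CrBr₆]⁴−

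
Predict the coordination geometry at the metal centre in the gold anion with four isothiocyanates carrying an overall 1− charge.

Summing ligand charges against the −1 overall charge gives an oxidation state of +3 for gold.
Gold is a group-11 element; Au(III) is therefore d⁸.
Coordination number: 4.
A 5d d⁸ ion has a large crystal-field splitting; square planar leaves the high-energy d_{x²−y²} orbital empty and maximises CFSE.

square planar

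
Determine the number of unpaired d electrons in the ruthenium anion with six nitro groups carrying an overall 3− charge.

Summing ligand charges against the −3 overall charge gives an oxidation state of +3 for ruthenium.
Group 8 minus oxidation state 3 gives a d⁵ configuration.
The spin state decides the count: a 4d ion has a large Δₒ and is invariably low-spin.
An octahedral low-spin d⁵ ion is t₂g⁵e_g⁰, giving 1 unpaired electron.

1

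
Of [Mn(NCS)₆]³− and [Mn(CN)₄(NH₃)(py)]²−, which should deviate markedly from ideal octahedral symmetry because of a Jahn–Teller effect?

[Mn(NCS)₆]³−: Each isothiocyanate is −1; balancing the −3 overall charge requires Mn(III). Group 7 minus oxidation state 3 gives a d⁴ configuration. Isothiocyanate is a weak-field ligand for a first-row metal, so the complex is high-spin. The t₂g³e_g¹ (high-spin) configuration has an unevenly filled e_g set; the Jahn–Teller theorem predicts a tetragonal distortion (typically axial elongation) to lift the degeneracy.
[Mn(CN)₄(NH₃)(py)]²−: Ligand charges: each cyanide is −1; ammonia is neutral; pyridine is neutral. With an overall charge of −2 the manganese centre must be in the +2 oxidation state. Group 7 minus oxidation state 2 gives a d⁵ configuration. Cyanide is a strong-field ligand (high in the spectrochemical series) for a first-row metal, so the complex is low-spin. The d⁵ configuration leaves the e_g set evenly filled (or empty) — no strong Jahn–Teller driving force.

[Mn(NCS)₆]³−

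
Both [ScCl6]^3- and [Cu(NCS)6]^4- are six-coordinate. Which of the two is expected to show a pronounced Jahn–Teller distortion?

[ScCl6]^3-: Summing ligand charges against the −3 overall charge gives an oxidation state of +3 for scandium. Sc sits in group 3, so the d-electron count is 3 − 3 = 0. The d⁰ configuration leaves the e_g set evenly filled (or empty) — no strong Jahn–Teller driving force.
[Cu(NCS)6]^4-: Summing ligand charges against the −4 overall charge gives an oxidation state of +2 for copper. Group 11 minus oxidation state 2 gives a d⁹ configuration. The t₂g⁶e_g³ configuration has an unevenly filled e_g set; the Jahn–Teller theorem predicts a tetragonal distortion (typically axial elongation) to lift the degeneracy.

[Cu(NCS)6]^4-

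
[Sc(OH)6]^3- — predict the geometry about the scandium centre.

Summing ligand charges against the −3 overall charge gives an oxidation state of +3 for scandium.
Group 3 minus oxidation state 3 gives a d⁰ configuration.
Coordination number: 6.
Six donors around a single metal centre give an octahedral coordination sphere.

octahedral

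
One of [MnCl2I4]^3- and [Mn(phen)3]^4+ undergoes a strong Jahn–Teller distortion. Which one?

[MnCl2I4]^3-: Each chloride is −1; each iodide is −1; balancing the −3 overall charge requires Mn(III). Manganese is a group-7 element; Mn(III) is therefore d⁴. Chloride and iodide are weak-field ligands for a first-row metal, so the complex is high-spin. The t₂g³e_g¹ (high-spin) configuration has an unevenly filled e_g set; the Jahn–Teller theorem predicts a tetragonal distortion (typically axial elongation) to lift the degeneracy.
[Mn(phen)3]^4+: Summing ligand charges against the +4 overall charge gives an oxidation state of +4 for manganese. Group 7 minus oxidation state 4 gives a d³ configuration. The d³ configuration leaves the e_g set evenly filled (or empty) — no strong Jahn–Teller driving force.

[MnCl2I4]^3-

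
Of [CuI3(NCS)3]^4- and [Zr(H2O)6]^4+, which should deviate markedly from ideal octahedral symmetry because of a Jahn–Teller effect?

[CuI3(NCS)3]^4-

[CuI3(NCS)3]^4-: Summing ligand charges against the −4 overall charge gives an oxidation state of +2 for copper. Cu sits in group 11, so the d-electron count is 11 − 2 = 9. The t₂g⁶e_g³ configuration has an unevenly filled e_g set; the Jahn–Teller theorem predicts a tetragonal distortion (typically axial elongation) to lift the degeneracy.
[Zr(H2O)6]^4+: Ligand charges: water is neutral. With an overall charge of +4 the zirconium centre must be in the +4 oxidation state. Group 4 minus oxidation state 4 gives a d⁰ configuration. The d⁰ configuration leaves the e_g set evenly filled (or empty) — no strong Jahn–Teller driving force.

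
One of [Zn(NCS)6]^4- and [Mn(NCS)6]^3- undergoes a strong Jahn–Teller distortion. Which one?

[Zn(NCS)6]^4-: Each isothiocyanate is −1; balancing the −4 overall charge requires Zn(II). Zn sits in group 12, so the d-electron count is 12 − 2 = 10. The d¹⁰ configuration leaves the e_g set evenly filled (or empty) — no strong Jahn–Teller driving force.
[Mn(NCS)6]^3-: Each isothiocyanate is −1; balancing the −3 overall charge requires Mn(III). Manganese is a group-7 element; Mn(III) is therefore d⁴. Isothiocyanate is a weak-field ligand for a first-row metal, so the complex is high-spin. The t₂g³e_g¹ (high-spin) configuration has an unevenly filled e_g set; the Jahn–Teller theorem predicts a tetragonal distortion (typically axial elongation) to lift the degeneracy.

[Mn(NCS)6]^3-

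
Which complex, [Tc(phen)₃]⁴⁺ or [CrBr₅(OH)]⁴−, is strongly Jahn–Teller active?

[CrBr₅(OH)]⁴−

[Tc(phen)₃]⁴⁺: Summing ligand charges against the +4 overall charge gives an oxidation state of +4 for technetium. Group 7 minus oxidation state 4 gives a d³ configuration. The d³ configuration leaves the e_g set evenly filled (or empty) — no strong Jahn–Teller driving force.
[CrBr₅(OH)]⁴−: Summing ligand charges against the −4 overall charge gives an oxidation state of +2 for chromium. Chromium is a group-6 element; Cr(II) is therefore d⁴. Bromide and hydroxide are weak-field ligands for a first-row metal, so the complex is high-spin. The t₂g³e_g¹ (high-spin) configuration has an unevenly filled e_g set; the Jahn–Teller theorem predicts a tetragonal distortion (typically axial elongation) to lift the degeneracy.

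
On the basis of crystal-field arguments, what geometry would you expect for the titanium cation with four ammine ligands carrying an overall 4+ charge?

tetrahedral

Ammonia is neutral; balancing the +4 overall charge requires Ti(IV).
Group 4 minus oxidation state 4 gives a d⁰ configuration.
With 4 monodentate ligands the coordination number is 4.
A d⁰ ion has no crystal-field stabilisation preference between square planar and tetrahedral, so four ligands adopt the sterically favoured tetrahedral geometry.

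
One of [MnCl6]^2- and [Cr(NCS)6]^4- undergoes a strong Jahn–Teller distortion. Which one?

[MnCl6]^2-: Summing ligand charges against the −2 overall charge gives an oxidation state of +4 for manganese. Mn sits in group 7, so the d-electron count is 7 − 4 = 3. The d³ configuration leaves the e_g set evenly filled (or empty) — no strong Jahn–Teller driving force.
[Cr(NCS)6]^4-: Each isothiocyanate is −1; balancing the −4 overall charge requires Cr(II). Chromium is a group-6 element; Cr(II) is therefore d⁴. Isothiocyanate is a weak-field ligand for a first-row metal, so the complex is high-spin. The t₂g³e_g¹ (high-spin) configuration has an unevenly filled e_g set; the Jahn–Teller theorem predicts a tetragonal distortion (typically axial elongation) to lift the degeneracy.

[Cr(NCS)6]^4-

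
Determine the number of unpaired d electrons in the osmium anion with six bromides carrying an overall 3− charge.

1 unpaired electron

Each bromide is −1; balancing the −3 overall charge requires Os(III).
Osmium is a group-8 element; Os(III) is therefore d⁵.
The spin state decides the count: a 5d ion has a large Δₒ and is invariably low-spin.
An octahedral low-spin d⁵ ion is t₂g⁵e_g⁰, giving 1 unpaired electron.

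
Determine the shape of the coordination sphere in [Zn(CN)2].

linear

Ligand charges: each cyanide is −1. With an overall charge of 0 the zinc centre must be in the +2 oxidation state.
Zinc is a group-12 element; Zn(II) is therefore d¹⁰.
With 2 monodentate ligands the coordination number is 2.
A d¹⁰ ion with only two ligands adopts a linear arrangement (sp hybridisation; no CFSE preference).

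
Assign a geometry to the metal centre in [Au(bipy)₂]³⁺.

square planar

2,2′-bipyridine is neutral; balancing the +3 overall charge requires Au(III).
Au sits in group 11, so the d-electron count is 11 − 3 = 8.
Counting donor atoms: 2×2,2′-bipyridine (bidentate) → 4 donors. Coordination number = 4.
A 5d d⁸ ion has a large crystal-field splitting; square planar leaves the high-energy d_{x²−y²} orbital empty and maximises CFSE.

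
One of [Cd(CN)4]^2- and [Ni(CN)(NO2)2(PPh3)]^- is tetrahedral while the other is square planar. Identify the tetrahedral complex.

[Cd(CN)4]^2-

For [Cd(CN)4]^2-: Summing ligand charges against the −2 overall charge gives an oxidation state of +2 for cadmium. Group 12 minus oxidation state 2 gives a d¹⁰ configuration. A d¹⁰ ion has no crystal-field stabilisation preference between square planar and tetrahedral, so four ligands adopt the sterically favoured tetrahedral geometry. → tetrahedral.
For [Ni(CN)(NO2)2(PPh3)]^-: Ligand charges: each cyanide is −1; each nitro (N-bound nitrite) is −1; triphenylphosphine is neutral. With an overall charge of −1 the nickel centre must be in the +2 oxidation state. Ni sits in group 10, so the d-electron count is 10 − 2 = 8. Cyanide, nitro (N-bound nitrite), and triphenylphosphine are strong-field ligands (high in the spectrochemical series). A 3d d⁸ ion with strong-field ligands gains enough CFSE to favour square planar over tetrahedral. → square planar.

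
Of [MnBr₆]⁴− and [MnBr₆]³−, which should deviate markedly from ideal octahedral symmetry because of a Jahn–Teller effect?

[MnBr₆]⁴−: Each bromide is −1; balancing the −4 overall charge requires Mn(II). Manganese is a group-7 element; Mn(II) is therefore d⁵. Bromide is a weak-field ligand for a first-row metal, so the complex is high-spin. The d⁵ configuration leaves the e_g set evenly filled (or empty) — no strong Jahn–Teller driving force.
[MnBr₆]³−: Each bromide is −1; balancing the −3 overall charge requires Mn(III). Group 7 minus oxidation state 3 gives a d⁴ configuration. Bromide is a weak-field ligand for a first-row metal, so the complex is high-spin. The t₂g³e_g¹ (high-spin) configuration has an unevenly filled e_g set; the Jahn–Teller theorem predicts a tetragonal distortion (typically axial elongation) to lift the degeneracy.

[MnBr₆]³−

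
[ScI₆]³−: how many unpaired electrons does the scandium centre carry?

0

Each iodide is −1; balancing the −3 overall charge requires Sc(III).
Group 3 minus oxidation state 3 gives a d⁰ configuration.
In an octahedral field the d⁰ configuration is t₂g⁰e_g⁰, giving 0 unpaired electrons.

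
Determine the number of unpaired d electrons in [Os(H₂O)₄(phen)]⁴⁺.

Water is neutral; 1,10-phenanthroline is neutral; balancing the +4 overall charge requires Os(IV).
Group 8 minus oxidation state 4 gives a d⁴ configuration.
Counting donor atoms: 4×water (monodentate) → 4 donors; 1×1,10-phenanthroline (bidentate) → 2 donors. Coordination number = 6.
The spin state decides the count: a 5d ion has a large Δₒ and is invariably low-spin.
An octahedral low-spin d⁴ ion is t₂g⁴e_g⁰, giving 2 unpaired electrons.

2 unpaired electrons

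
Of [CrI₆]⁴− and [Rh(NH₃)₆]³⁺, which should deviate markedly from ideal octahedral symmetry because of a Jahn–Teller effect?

[CrI₆]⁴−: Ligand charges: each iodide is −1. With an overall charge of −4 the chromium centre must be in the +2 oxidation state. Group 6 minus oxidation state 2 gives a d⁴ configuration. Iodide is a weak-field ligand for a first-row metal, so the complex is high-spin. The t₂g³e_g¹ (high-spin) configuration has an unevenly filled e_g set; the Jahn–Teller theorem predicts a tetragonal distortion (typically axial elongation) to lift the degeneracy.
[Rh(NH₃)₆]³⁺: Ammonia is neutral; balancing the +3 overall charge requires Rh(III). Rhodium is a group-9 element; Rh(III) is therefore d⁶. A 4d ion has a large Δₒ and is invariably low-spin. The d⁶ configuration leaves the e_g set evenly filled (or empty) — no strong Jahn–Teller driving force.

[CrI₆]⁴−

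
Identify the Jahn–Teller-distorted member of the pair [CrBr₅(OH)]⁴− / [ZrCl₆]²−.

[CrBr₅(OH)]⁴−

[CrBr₅(OH)]⁴−: Ligand charges: each bromide is −1; each hydroxide is −1. With an overall charge of −4 the chromium centre must be in the +2 oxidation state. Group 6 minus oxidation state 2 gives a d⁴ configuration. Bromide and hydroxide are weak-field ligands for a first-row metal, so the complex is high-spin. The t₂g³e_g¹ (high-spin) configuration has an unevenly filled e_g set; the Jahn–Teller theorem predicts a tetragonal distortion (typically axial elongation) to lift the degeneracy.
[ZrCl₆]²−: Ligand charges: each chloride is −1. With an overall charge of −2 the zirconium centre must be in the +4 oxidation state. Group 4 minus oxidation state 4 gives a d⁰ configuration. The d⁰ configuration leaves the e_g set evenly filled (or empty) — no strong Jahn–Teller driving force.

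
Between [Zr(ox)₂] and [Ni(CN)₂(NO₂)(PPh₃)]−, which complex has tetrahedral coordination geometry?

[Zr(ox)₂]

For [Zr(ox)₂]: Ligand charges: each oxalate is −2. With an overall charge of 0 the zirconium centre must be in the +4 oxidation state. Zirconium is a group-4 element; Zr(IV) is therefore d⁰. A d⁰ ion has no crystal-field stabilisation preference between square planar and tetrahedral, so four ligands adopt the sterically favoured tetrahedral geometry. → tetrahedral.
For [Ni(CN)₂(NO₂)(PPh₃)]−: Summing ligand charges against the −1 overall charge gives an oxidation state of +2 for nickel. Nickel is a group-10 element; Ni(II) is therefore d⁸. Cyanide, nitro (N-bound nitrite), and triphenylphosphine are strong-field ligands (high in the spectrochemical series). A 3d d⁸ ion with strong-field ligands gains enough CFSE to favour square planar over tetrahedral. → square planar.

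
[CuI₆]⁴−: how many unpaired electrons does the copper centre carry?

1

Each iodide is −1; balancing the −4 overall charge requires Cu(II).
Copper is a group-11 element; Cu(II) is therefore d⁹.
In an octahedral field the d⁹ configuration is t₂g⁶e_g³ (only one arrangement possible), giving 1 unpaired electron.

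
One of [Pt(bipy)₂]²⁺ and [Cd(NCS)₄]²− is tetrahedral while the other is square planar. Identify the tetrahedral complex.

For [Pt(bipy)₂]²⁺: Summing ligand charges against the +2 overall charge gives an oxidation state of +2 for platinum. Pt sits in group 10, so the d-electron count is 10 − 2 = 8. A 5d d⁸ ion has a large crystal-field splitting; square planar leaves the high-energy d_{x²−y²} orbital empty and maximises CFSE. → square planar.
For [Cd(NCS)₄]²−: Summing ligand charges against the −2 overall charge gives an oxidation state of +2 for cadmium. Cadmium is a group-12 element; Cd(II) is therefore d¹⁰. A d¹⁰ ion has no crystal-field stabilisation preference between square planar and tetrahedral, so four ligands adopt the sterically favoured tetrahedral geometry. → tetrahedral.

[Cd(NCS)₄]²−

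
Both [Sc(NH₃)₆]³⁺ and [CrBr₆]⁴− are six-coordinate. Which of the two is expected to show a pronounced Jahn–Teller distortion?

[CrBr₆]⁴−

[Sc(NH₃)₆]³⁺: Summing ligand charges against the +3 overall charge gives an oxidation state of +3 for scandium. Sc sits in group 3, so the d-electron count is 3 − 3 = 0. The d⁰ configuration leaves the e_g set evenly filled (or empty) — no strong Jahn–Teller driving force.
[CrBr₆]⁴−: Ligand charges: each bromide is −1. With an overall charge of −4 the chromium centre must be in the +2 oxidation state. Group 6 minus oxidation state 2 gives a d⁴ configuration. Bromide is a weak-field ligand for a first-row metal, so the complex is high-spin. The t₂g³e_g¹ (high-spin) configuration has an unevenly filled e_g set; the Jahn–Teller theorem predicts a tetragonal distortion (typically axial elongation) to lift the degeneracy.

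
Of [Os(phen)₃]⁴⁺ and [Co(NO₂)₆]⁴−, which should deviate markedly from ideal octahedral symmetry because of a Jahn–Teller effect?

[Co(NO₂)₆]⁴−

[Os(phen)₃]⁴⁺: Ligand charges: 1,10-phenanthroline is neutral. With an overall charge of +4 the osmium centre must be in the +4 oxidation state. Osmium is a group-8 element; Os(IV) is therefore d⁴. A 5d ion has a large Δₒ and is invariably low-spin. The d⁴ configuration leaves the e_g set evenly filled (or empty) — no strong Jahn–Teller driving force.
[Co(NO₂)₆]⁴−: Ligand charges: each nitro (N-bound nitrite) is −1. With an overall charge of −4 the cobalt centre must be in the +2 oxidation state. Co sits in group 9, so the d-electron count is 9 − 2 = 7. Nitro (N-bound nitrite) is a strong-field ligand (high in the spectrochemical series) for a first-row metal, so the complex is low-spin. The t₂g⁶e_g¹ (low-spin) configuration has an unevenly filled e_g set; the Jahn–Teller theorem predicts a tetragonal distortion (typically axial elongation) to lift the degeneracy.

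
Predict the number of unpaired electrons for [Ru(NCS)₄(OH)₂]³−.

1

Each isothiocyanate is −1; each hydroxide is −1; balancing the −3 overall charge requires Ru(III).
Ruthenium is a group-8 element; Ru(III) is therefore d⁵.
The spin state decides the count: a 4d ion has a large Δₒ and is invariably low-spin.
An octahedral low-spin d⁵ ion is t₂g⁵e_g⁰, giving 1 unpaired electron.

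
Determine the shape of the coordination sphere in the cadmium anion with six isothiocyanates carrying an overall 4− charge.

Summing ligand charges against the −4 overall charge gives an oxidation state of +2 for cadmium.
Group 12 minus oxidation state 2 gives a d¹⁰ configuration.
Coordination number: 6.
Six donors around a single metal centre give an octahedral coordination sphere.

octahedral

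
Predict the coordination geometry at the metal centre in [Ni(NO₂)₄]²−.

square planar

Each nitro (N-bound nitrite) is −1; balancing the −2 overall charge requires Ni(II).
Nickel is a group-10 element; Ni(II) is therefore d⁸.
Coordination number: 4.
Nitro (N-bound nitrite) is a strong-field ligand (high in the spectrochemical series).
A 3d d⁸ ion with strong-field ligands gains enough CFSE to favour square planar over tetrahedral.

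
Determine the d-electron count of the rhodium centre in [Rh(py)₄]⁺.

d8

Summing ligand charges against the +1 overall charge gives an oxidation state of +1 for rhodium.
Rhodium is a group-9 element; Rh(I) is therefore d⁸.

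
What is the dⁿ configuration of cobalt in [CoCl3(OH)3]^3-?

Ligand charges: each chloride is −1; each hydroxide is −1. With an overall charge of −3 the cobalt centre must be in the +3 oxidation state.
Group 9 minus oxidation state 3 gives a d⁶ configuration.

d6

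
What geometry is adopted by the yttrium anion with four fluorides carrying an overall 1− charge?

tetrahedral

Each fluoride is −1; balancing the −1 overall charge requires Y(III).
Y sits in group 3, so the d-electron count is 3 − 3 = 0.
Coordination number: 4.
A d⁰ ion has no crystal-field stabilisation preference between square planar and tetrahedral, so four ligands adopt the sterically favoured tetrahedral geometry.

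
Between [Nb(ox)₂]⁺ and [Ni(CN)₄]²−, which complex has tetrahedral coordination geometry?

For [Nb(ox)₂]⁺: Each oxalate is −2; balancing the +1 overall charge requires Nb(V). Nb sits in group 5, so the d-electron count is 5 − 5 = 0. A d⁰ ion has no crystal-field stabilisation preference between square planar and tetrahedral, so four ligands adopt the sterically favoured tetrahedral geometry. → tetrahedral.
For [Ni(CN)₄]²−: Ligand charges: each cyanide is −1. With an overall charge of −2 the nickel centre must be in the +2 oxidation state. Nickel is a group-10 element; Ni(II) is therefore d⁸. Cyanide is a strong-field ligand (high in the spectrochemical series). A 3d d⁸ ion with strong-field ligands gains enough CFSE to favour square planar over tetrahedral. → square planar.

[Nb(ox)₂]⁺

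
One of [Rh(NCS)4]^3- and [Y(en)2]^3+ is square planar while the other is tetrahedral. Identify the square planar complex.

[Rh(NCS)4]^3-

For [Rh(NCS)4]^3-: Each isothiocyanate is −1; balancing the −3 overall charge requires Rh(I). Rh sits in group 9, so the d-electron count is 9 − 1 = 8. A 4d d⁸ ion has a large crystal-field splitting; square planar leaves the high-energy d_{x²−y²} orbital empty and maximises CFSE. → square planar.
For [Y(en)2]^3+: Ligand charges: ethylenediamine is neutral. With an overall charge of +3 the yttrium centre must be in the +3 oxidation state. Y sits in group 3, so the d-electron count is 3 − 3 = 0. A d⁰ ion has no crystal-field stabilisation preference between square planar and tetrahedral, so four ligands adopt the sterically favoured tetrahedral geometry. → tetrahedral.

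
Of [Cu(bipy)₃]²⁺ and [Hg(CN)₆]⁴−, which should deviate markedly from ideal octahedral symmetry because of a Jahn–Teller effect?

[Cu(bipy)₃]²⁺

[Cu(bipy)₃]²⁺: Ligand charges: 2,2′-bipyridine is neutral. With an overall charge of +2 the copper centre must be in the +2 oxidation state. Group 11 minus oxidation state 2 gives a d⁹ configuration. The t₂g⁶e_g³ configuration has an unevenly filled e_g set; the Jahn–Teller theorem predicts a tetragonal distortion (typically axial elongation) to lift the degeneracy.
[Hg(CN)₆]⁴−: Ligand charges: each cyanide is −1. With an overall charge of −4 the mercury centre must be in the +2 oxidation state. Group 12 minus oxidation state 2 gives a d¹⁰ configuration. The d¹⁰ configuration leaves the e_g set evenly filled (or empty) — no strong Jahn–Teller driving force.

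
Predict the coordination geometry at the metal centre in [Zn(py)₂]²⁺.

linear

Pyridine is neutral; balancing the +2 overall charge requires Zn(II).
Group 12 minus oxidation state 2 gives a d¹⁰ configuration.
Coordination number: 2.
A d¹⁰ ion with only two ligands adopts a linear arrangement (sp hybridisation; no CFSE preference).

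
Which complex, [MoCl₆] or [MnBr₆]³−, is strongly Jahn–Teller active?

[MoCl₆]: Ligand charges: each chloride is −1. With an overall charge of 0 the molybdenum centre must be in the +6 oxidation state. Group 6 minus oxidation state 6 gives a d⁰ configuration. The d⁰ configuration leaves the e_g set evenly filled (or empty) — no strong Jahn–Teller driving force.
[MnBr₆]³−: Summing ligand charges against the −3 overall charge gives an oxidation state of +3 for manganese. Manganese is a group-7 element; Mn(III) is therefore d⁴. Bromide is a weak-field ligand for a first-row metal, so the complex is high-spin. The t₂g³e_g¹ (high-spin) configuration has an unevenly filled e_g set; the Jahn–Teller theorem predicts a tetragonal distortion (typically axial elongation) to lift the degeneracy.

[MnBr₆]³−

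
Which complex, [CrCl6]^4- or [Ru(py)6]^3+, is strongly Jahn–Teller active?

[CrCl6]^4-: Each chloride is −1; balancing the −4 overall charge requires Cr(II). Cr sits in group 6, so the d-electron count is 6 − 2 = 4. Chloride is a weak-field ligand for a first-row metal, so the complex is high-spin. The t₂g³e_g¹ (high-spin) configuration has an unevenly filled e_g set; the Jahn–Teller theorem predicts a tetragonal distortion (typically axial elongation) to lift the degeneracy.
[Ru(py)6]^3+: Ligand charges: pyridine is neutral. With an overall charge of +3 the ruthenium centre must be in the +3 oxidation state. Group 8 minus oxidation state 3 gives a d⁵ configuration. A 4d ion has a large Δₒ and is invariably low-spin. The d⁵ configuration leaves the e_g set evenly filled (or empty) — no strong Jahn–Teller driving force.

[CrCl6]^4-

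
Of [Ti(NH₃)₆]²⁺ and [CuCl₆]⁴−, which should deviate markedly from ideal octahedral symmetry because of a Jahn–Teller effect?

[Ti(NH₃)₆]²⁺: Ammonia is neutral; balancing the +2 overall charge requires Ti(II). Group 4 minus oxidation state 2 gives a d² configuration. The d² configuration leaves the e_g set evenly filled (or empty) — no strong Jahn–Teller driving force.
[CuCl₆]⁴−: Ligand charges: each chloride is −1. With an overall charge of −4 the copper centre must be in the +2 oxidation state. Cu sits in group 11, so the d-electron count is 11 − 2 = 9. The t₂g⁶e_g³ configuration has an unevenly filled e_g set; the Jahn–Teller theorem predicts a tetragonal distortion (typically axial elongation) to lift the degeneracy.

[CuCl₆]⁴−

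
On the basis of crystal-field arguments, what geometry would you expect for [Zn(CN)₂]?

linear

Summing ligand charges against the 0 overall charge gives an oxidation state of +2 for zinc.
Zn sits in group 12, so the d-electron count is 12 − 2 = 10.
With 2 monodentate ligands the coordination number is 2.
A d¹⁰ ion with only two ligands adopts a linear arrangement (sp hybridisation; no CFSE preference).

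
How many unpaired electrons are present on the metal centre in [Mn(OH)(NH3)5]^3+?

3 unpaired electrons

Ligand charges: each hydroxide is −1; ammonia is neutral. With an overall charge of +3 the manganese centre must be in the +4 oxidation state.
Manganese is a group-7 element; Mn(IV) is therefore d³.
In an octahedral field the d³ configuration is t₂g³e_g⁰ (only one arrangement possible), giving 3 unpaired electrons.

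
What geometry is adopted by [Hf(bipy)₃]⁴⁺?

Ligand charges: 2,2′-bipyridine is neutral. With an overall charge of +4 the hafnium centre must be in the +4 oxidation state.
Group 4 minus oxidation state 4 gives a d⁰ configuration.
Counting donor atoms: 3×2,2′-bipyridine (bidentate) → 6 donors. Coordination number = 6.
Six donors around a single metal centre give an octahedral coordination sphere.

octahedral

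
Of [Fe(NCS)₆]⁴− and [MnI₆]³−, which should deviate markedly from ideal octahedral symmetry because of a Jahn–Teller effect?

[MnI₆]³−

[Fe(NCS)₆]⁴−: Each isothiocyanate is −1; balancing the −4 overall charge requires Fe(II). Group 8 minus oxidation state 2 gives a d⁶ configuration. Isothiocyanate is a weak-field ligand for a first-row metal, so the complex is high-spin. The d⁶ configuration leaves the e_g set evenly filled (or empty) — no strong Jahn–Teller driving force.
[MnI₆]³−: Ligand charges: each iodide is −1. With an overall charge of −3 the manganese centre must be in the +3 oxidation state. Mn sits in group 7, so the d-electron count is 7 − 3 = 4. Iodide is a weak-field ligand for a first-row metal, so the complex is high-spin. The t₂g³e_g¹ (high-spin) configuration has an unevenly filled e_g set; the Jahn–Teller theorem predicts a tetragonal distortion (typically axial elongation) to lift the degeneracy.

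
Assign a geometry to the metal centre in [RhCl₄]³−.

square planar

Each chloride is −1; balancing the −3 overall charge requires Rh(I).
Group 9 minus oxidation state 1 gives a d⁸ configuration.
Coordination number: 4.
A 4d d⁸ ion has a large crystal-field splitting; square planar leaves the high-energy d_{x²−y²} orbital empty and maximises CFSE.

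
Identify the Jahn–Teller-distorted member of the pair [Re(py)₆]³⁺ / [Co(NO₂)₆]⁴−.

[Re(py)₆]³⁺: Pyridine is neutral; balancing the +3 overall charge requires Re(III). Rhenium is a group-7 element; Re(III) is therefore d⁴. A 5d ion has a large Δₒ and is invariably low-spin. The d⁴ configuration leaves the e_g set evenly filled (or empty) — no strong Jahn–Teller driving force.
[Co(NO₂)₆]⁴−: Summing ligand charges against the −4 overall charge gives an oxidation state of +2 for cobalt. Cobalt is a group-9 element; Co(II) is therefore d⁷. Nitro (N-bound nitrite) is a strong-field ligand (high in the spectrochemical series) for a first-row metal, so the complex is low-spin. The t₂g⁶e_g¹ (low-spin) configuration has an unevenly filled e_g set; the Jahn–Teller theorem predicts a tetragonal distortion (typically axial elongation) to lift the degeneracy.

[Co(NO₂)₆]⁴−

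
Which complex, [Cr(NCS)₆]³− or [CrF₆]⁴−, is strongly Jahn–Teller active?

[CrF₆]⁴−

[Cr(NCS)₆]³−: Each isothiocyanate is −1; balancing the −3 overall charge requires Cr(III). Chromium is a group-6 element; Cr(III) is therefore d³. The d³ configuration leaves the e_g set evenly filled (or empty) — no strong Jahn–Teller driving force.
[CrF₆]⁴−: Summing ligand charges against the −4 overall charge gives an oxidation state of +2 for chromium. Cr sits in group 6, so the d-electron count is 6 − 2 = 4. Fluoride is a weak-field ligand for a first-row metal, so the complex is high-spin. The t₂g³e_g¹ (high-spin) configuration has an unevenly filled e_g set; the Jahn–Teller theorem predicts a tetragonal distortion (typically axial elongation) to lift the degeneracy.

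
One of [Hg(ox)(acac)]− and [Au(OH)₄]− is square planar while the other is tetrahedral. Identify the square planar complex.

For [Hg(ox)(acac)]−: Ligand charges: each oxalate is −2; each acetylacetonate is −1. With an overall charge of −1 the mercury centre must be in the +2 oxidation state. Mercury is a group-12 element; Hg(II) is therefore d¹⁰. A d¹⁰ ion has no crystal-field stabilisation preference between square planar and tetrahedral, so four ligands adopt the sterically favoured tetrahedral geometry. → tetrahedral.
For [Au(OH)₄]−: Summing ligand charges against the −1 overall charge gives an oxidation state of +3 for gold. Au sits in group 11, so the d-electron count is 11 − 3 = 8. A 5d d⁸ ion has a large crystal-field splitting; square planar leaves the high-energy d_{x²−y²} orbital empty and maximises CFSE. → square planar.

[Au(OH)₄]−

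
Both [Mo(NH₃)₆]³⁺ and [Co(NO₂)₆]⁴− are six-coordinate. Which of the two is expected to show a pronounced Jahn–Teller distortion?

[Co(NO₂)₆]⁴−

[Mo(NH₃)₆]³⁺: Ammonia is neutral; balancing the +3 overall charge requires Mo(III). Group 6 minus oxidation state 3 gives a d³ configuration. The d³ configuration leaves the e_g set evenly filled (or empty) — no strong Jahn–Teller driving force.
[Co(NO₂)₆]⁴−: Ligand charges: each nitro (N-bound nitrite) is −1. With an overall charge of −4 the cobalt centre must be in the +2 oxidation state. Co sits in group 9, so the d-electron count is 9 − 2 = 7. Nitro (N-bound nitrite) is a strong-field ligand (high in the spectrochemical series) for a first-row metal, so the complex is low-spin. The t₂g⁶e_g¹ (low-spin) configuration has an unevenly filled e_g set; the Jahn–Teller theorem predicts a tetragonal distortion (typically axial elongation) to lift the degeneracy.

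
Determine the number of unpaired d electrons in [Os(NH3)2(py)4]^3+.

Summing ligand charges against the +3 overall charge gives an oxidation state of +3 for osmium.
Os sits in group 8, so the d-electron count is 8 − 3 = 5.
The spin state decides the count: a 5d ion has a large Δₒ and is invariably low-spin.
An octahedral low-spin d⁵ ion is t₂g⁵e_g⁰, giving 1 unpaired electron.

1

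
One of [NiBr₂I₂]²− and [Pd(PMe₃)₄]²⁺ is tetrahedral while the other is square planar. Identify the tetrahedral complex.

[NiBr₂I₂]²−

For [NiBr₂I₂]²−: Summing ligand charges against the −2 overall charge gives an oxidation state of +2 for nickel. Nickel is a group-10 element; Ni(II) is therefore d⁸. Bromide and iodide are weak-field ligands. With weak-field ligands the CFSE gain from square planar is small, so a 3d d⁸ ion takes the sterically preferred tetrahedral geometry. → tetrahedral.
For [Pd(PMe₃)₄]²⁺: Ligand charges: trimethylphosphine is neutral. With an overall charge of +2 the palladium centre must be in the +2 oxidation state. Group 10 minus oxidation state 2 gives a d⁸ configuration. A 4d d⁸ ion has a large crystal-field splitting; square planar leaves the high-energy d_{x²−y²} orbital empty and maximises CFSE. → square planar.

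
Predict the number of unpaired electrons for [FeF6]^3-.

5

Summing ligand charges against the −3 overall charge gives an oxidation state of +3 for iron.
Iron is a group-8 element; Fe(III) is therefore d⁵.
The spin state decides the count: Fluoride is a weak-field ligand for a first-row metal, so the complex is high-spin.
An octahedral high-spin d⁵ ion is t₂g³e_g², giving 5 unpaired electrons.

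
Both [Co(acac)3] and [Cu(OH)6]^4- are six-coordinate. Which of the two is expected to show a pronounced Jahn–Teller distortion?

[Co(acac)3]: Ligand charges: each acetylacetonate is −1. With an overall charge of 0 the cobalt centre must be in the +3 oxidation state. Co sits in group 9, so the d-electron count is 9 − 3 = 6. Co(III) has an exceptionally large octahedral splitting and is low-spin with essentially every ligand except fluoride. The d⁶ configuration leaves the e_g set evenly filled (or empty) — no strong Jahn–Teller driving force.
[Cu(OH)6]^4-: Each hydroxide is −1; balancing the −4 overall charge requires Cu(II). Group 11 minus oxidation state 2 gives a d⁹ configuration. The t₂g⁶e_g³ configuration has an unevenly filled e_g set; the Jahn–Teller theorem predicts a tetragonal distortion (typically axial elongation) to lift the degeneracy.

[Cu(OH)6]^4-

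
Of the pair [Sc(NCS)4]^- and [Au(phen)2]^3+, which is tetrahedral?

[Sc(NCS)4]^-

For [Sc(NCS)4]^-: Summing ligand charges against the −1 overall charge gives an oxidation state of +3 for scandium. Scandium is a group-3 element; Sc(III) is therefore d⁰. A d⁰ ion has no crystal-field stabilisation preference between square planar and tetrahedral, so four ligands adopt the sterically favoured tetrahedral geometry. → tetrahedral.
For [Au(phen)2]^3+: Summing ligand charges against the +3 overall charge gives an oxidation state of +3 for gold. Gold is a group-11 element; Au(III) is therefore d⁸. A 5d d⁸ ion has a large crystal-field splitting; square planar leaves the high-energy d_{x²−y²} orbital empty and maximises CFSE. → square planar.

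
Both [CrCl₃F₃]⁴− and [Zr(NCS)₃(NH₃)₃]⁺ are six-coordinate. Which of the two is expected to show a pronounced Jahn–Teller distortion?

[CrCl₃F₃]⁴−: Ligand charges: each chloride is −1; each fluoride is −1. With an overall charge of −4 the chromium centre must be in the +2 oxidation state. Chromium is a group-6 element; Cr(II) is therefore d⁴. Chloride and fluoride are weak-field ligands for a first-row metal, so the complex is high-spin. The t₂g³e_g¹ (high-spin) configuration has an unevenly filled e_g set; the Jahn–Teller theorem predicts a tetragonal distortion (typically axial elongation) to lift the degeneracy.
[Zr(NCS)₃(NH₃)₃]⁺: Summing ligand charges against the +1 overall charge gives an oxidation state of +4 for zirconium. Group 4 minus oxidation state 4 gives a d⁰ configuration. The d⁰ configuration leaves the e_g set evenly filled (or empty) — no strong Jahn–Teller driving force.

[CrCl₃F₃]⁴−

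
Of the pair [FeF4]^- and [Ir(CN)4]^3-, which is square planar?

For [FeF4]^-: Ligand charges: each fluoride is −1. With an overall charge of −1 the iron centre must be in the +3 oxidation state. Group 8 minus oxidation state 3 gives a d⁵ configuration. A high-spin d⁵ ion has zero CFSE in either geometry, so four ligands adopt the sterically favoured tetrahedral geometry. → tetrahedral.
For [Ir(CN)4]^3-: Summing ligand charges against the −3 overall charge gives an oxidation state of +1 for iridium. Iridium is a group-9 element; Ir(I) is therefore d⁸. A 5d d⁸ ion has a large crystal-field splitting; square planar leaves the high-energy d_{x²−y²} orbital empty and maximises CFSE. → square planar.

[Ir(CN)4]^3-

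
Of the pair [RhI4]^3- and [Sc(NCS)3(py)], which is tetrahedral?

For [RhI4]^3-: Summing ligand charges against the −3 overall charge gives an oxidation state of +1 for rhodium. Group 9 minus oxidation state 1 gives a d⁸ configuration. A 4d d⁸ ion has a large crystal-field splitting; square planar leaves the high-energy d_{x²−y²} orbital empty and maximises CFSE. → square planar.
For [Sc(NCS)3(py)]: Summing ligand charges against the 0 overall charge gives an oxidation state of +3 for scandium. Scandium is a group-3 element; Sc(III) is therefore d⁰. A d⁰ ion has no crystal-field stabilisation preference between square planar and tetrahedral, so four ligands adopt the sterically favoured tetrahedral geometry. → tetrahedral.

[Sc(NCS)3(py)]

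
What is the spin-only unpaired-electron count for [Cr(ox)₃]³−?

Each oxalate is −2; balancing the −3 overall charge requires Cr(III).
Cr sits in group 6, so the d-electron count is 6 − 3 = 3.
Counting donor atoms: 3×oxalate (bidentate) → 6 donors. Coordination number = 6.
In an octahedral field the d³ configuration is t₂g³e_g⁰ (only one arrangement possible), giving 3 unpaired electrons.

3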